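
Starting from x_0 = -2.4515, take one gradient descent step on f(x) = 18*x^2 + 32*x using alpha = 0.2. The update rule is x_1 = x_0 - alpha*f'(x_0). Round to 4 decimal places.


We compute the gradient at x_0 and apply the update.
f'(x) = 36*x + 32
f'(-2.4515) = 36*-2.4515 + 32 = -56.254
x_1 = -2.4515 - 0.2*-56.254 = 8.7993


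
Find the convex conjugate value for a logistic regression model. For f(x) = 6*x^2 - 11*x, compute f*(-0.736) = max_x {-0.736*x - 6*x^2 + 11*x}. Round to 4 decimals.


f*(y) = sup_x {y*x - a*x^2 - b*x} = sup_x {(y-b)*x - a*x^2}
FOC: (y - b) - 2a*x = 0 => x* = (y - b)/(2a)
x* = (-0.736 + 11)/(2*6) = 0.8553
f*(-0.736) = (y-b)^2/(4a) = (-0.736 + 11)^2/(4*6)
= 105.3497/24 = 4.3896


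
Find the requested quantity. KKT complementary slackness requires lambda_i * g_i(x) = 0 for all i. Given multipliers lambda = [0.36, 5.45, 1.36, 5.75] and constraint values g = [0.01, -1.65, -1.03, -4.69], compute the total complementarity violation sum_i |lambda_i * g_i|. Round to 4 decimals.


KKT complementary slackness check:
lambda_1 * g_1 = 0.36 * 0.01 = 0.0036
lambda_2 * g_2 = 5.45 * -1.65 = -8.9925
lambda_3 * g_3 = 1.36 * -1.03 = -1.4008
lambda_4 * g_4 = 5.75 * -4.69 = -26.9675
Total violation = 0.0036 + 8.9925 + 1.4008 + 26.9675 = 37.3644


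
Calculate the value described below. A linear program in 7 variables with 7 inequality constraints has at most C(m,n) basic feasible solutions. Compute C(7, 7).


Each vertex corresponds to some choice of n active constraints out of m, so the number of vertices is at most C(m, n) = m! / (n!(m-n)!).
m = 7, n = 7
Numerator: 7 * 6 * 5 * 4 * 3 * 2 * 1
Denominator: 7! = 5040
C(7, 7) = 1


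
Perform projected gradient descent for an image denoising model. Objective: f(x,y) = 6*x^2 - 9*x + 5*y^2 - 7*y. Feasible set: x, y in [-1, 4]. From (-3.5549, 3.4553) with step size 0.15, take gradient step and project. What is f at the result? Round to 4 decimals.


Step 1: Compute gradient at (-3.5549, 3.4553).
grad_x = 2*6*-3.5549 - 9 = -51.6588
grad_y = 2*5*3.4553 - 7 = 27.553
Step 2: Gradient step.
x_raw = -3.5549 - 0.15*-51.6588 = 4.1939
y_raw = 3.4553 - 0.15*27.553 = -0.6777
Step 3: Project onto [-1, 4].
x_proj = clip(4.1939) = 4.0
y_proj = clip(-0.6777) = -0.6777
Step 4: Evaluate f.
f(4.0, -0.6777) = 67.0396


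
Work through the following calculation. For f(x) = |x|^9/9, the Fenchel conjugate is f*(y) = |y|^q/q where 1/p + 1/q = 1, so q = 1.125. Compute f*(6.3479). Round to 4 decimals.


The conjugate exponent q satisfies 1/p + 1/q = 1.
p = 9, so q = 9/(9 - 1) = 1.125
|y|^q = 6.3479^1.125 = 7.9976
f*(6.3479) = 7.9976 / 1.125 = 7.109


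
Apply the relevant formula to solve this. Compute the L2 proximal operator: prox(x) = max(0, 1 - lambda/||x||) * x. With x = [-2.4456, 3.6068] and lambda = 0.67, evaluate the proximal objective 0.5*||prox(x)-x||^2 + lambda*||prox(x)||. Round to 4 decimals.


Step 1: Compute ||x||.
||x|| = 4.3577
Step 2: Compute scaling factor.
scale = max(0, 1 - 0.67/4.3577) = 0.8463
Step 3: prox(x) = [-2.0696, 3.0523]
||prox(x)|| = 3.6877
Step 4: Proximal objective.
0.5*||prox-x||^2 = 0.2245
lambda*||prox|| = 2.4708
Total = 2.6952


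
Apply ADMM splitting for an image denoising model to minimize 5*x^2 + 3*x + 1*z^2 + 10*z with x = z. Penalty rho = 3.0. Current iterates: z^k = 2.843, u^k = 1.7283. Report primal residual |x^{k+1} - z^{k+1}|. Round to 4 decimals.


ADMM iteration with rho = 3.0, z^k = 2.843, u^k = 1.7283
Step 1: x-update.
Minimize 5*x^2 + 3*x + (3.0/2)*(x - 2.843 + 1.7283)^2
FOC: (2*5 + 3.0)*x = -3 + 3.0*(2.843 - 1.7283)
x^{k+1} = 0.0265
Step 2: z-update.
Minimize 1*z^2 + 10*z + (3.0/2)*(0.0265 - z + 1.7283)^2
FOC: (2*1 + 3.0)*z = -10 + 3.0*(0.0265 + 1.7283)
z^{k+1} = -0.9471
Step 3: u-update.
u^{k+1} = 1.7283 + 0.0265 + 0.9471 = 2.7019
Step 4: Primal residual = |0.0265 + 0.9471| = 0.9736


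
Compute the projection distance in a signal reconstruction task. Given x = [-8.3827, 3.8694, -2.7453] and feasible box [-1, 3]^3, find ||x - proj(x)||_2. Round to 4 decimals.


Project each component onto [-1, 3].
clip(-8.3827) = -1.0, clip(3.8694) = 3.0, clip(-2.7453) = -1.0
Projection = [-1.0, 3.0, -1.0]
Squared diffs: [54.5043, 0.7559, 3.0461]
Distance = sqrt(58.3063) = 7.6358


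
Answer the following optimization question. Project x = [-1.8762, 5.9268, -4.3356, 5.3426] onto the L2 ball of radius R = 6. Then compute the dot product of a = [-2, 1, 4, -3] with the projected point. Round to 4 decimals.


Step 1: Compute ||x|| (intermediates to 6 decimals).
||x|| = sqrt((-1.8762)^2 + 5.9268^2 + (-4.3356)^2 + 5.3426^2) = 9.272965
Step 2: Project.
Since ||x|| > R, scale = R/||x|| = 6/9.272965 = 0.647042, proj(x) = scale * x
proj(x) = [-1.21398, 3.834889, -2.805315, 3.456887]
Step 3: Dot product.
a^T * proj(x) = -2*(-1.21398) + 1*3.834889 + 4*(-2.805315) - 3*3.456887 = -15.3291


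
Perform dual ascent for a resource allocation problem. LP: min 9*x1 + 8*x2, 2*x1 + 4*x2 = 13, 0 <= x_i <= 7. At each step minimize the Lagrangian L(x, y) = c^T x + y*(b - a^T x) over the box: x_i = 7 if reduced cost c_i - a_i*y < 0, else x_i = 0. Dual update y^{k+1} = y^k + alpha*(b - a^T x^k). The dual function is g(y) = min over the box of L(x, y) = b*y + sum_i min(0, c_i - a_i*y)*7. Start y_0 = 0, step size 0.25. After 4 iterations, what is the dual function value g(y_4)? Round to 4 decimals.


Dual ascent for LP: min 9*x1 + 8*x2, 2*x1 + 4*x2 = 13, 0 <= x_i <= 7
Step 1: y^k = 0.0, reduced costs: (9.0, 8.0)
  x^k = (0.0, 0.0), subgradient = b - a^T x = 13.0
  y^{k+1} = 0.0 + 0.25*13.0 = 3.25
Step 2: y^k = 3.25, reduced costs: (2.5, -5.0)
  x^k = (0.0, 7.0), subgradient = b - a^T x = -15.0
  y^{k+1} = 3.25 + 0.25*-15.0 = -0.5
Step 3: y^k = -0.5, reduced costs: (10.0, 10.0)
  x^k = (0.0, 0.0), subgradient = b - a^T x = 13.0
  y^{k+1} = -0.5 + 0.25*13.0 = 2.75
Step 4: y^k = 2.75, reduced costs: (3.5, -3.0)
  x^k = (0.0, 7.0), subgradient = b - a^T x = -15.0
  y^{k+1} = 2.75 + 0.25*-15.0 = -1.0
Dual objective at y_4 = -1.0: reduced costs (11.0, 12.0), box minimizer x = (0.0, 0.0)
g(y_4) = b*y + (c1 - a1*y)*x1 + (c2 - a2*y)*x2 = 13*(-1.0) + 11.0*0.0 + 12.0*0.0 = -13.0 + 0.0 + 0.0 = -13.0


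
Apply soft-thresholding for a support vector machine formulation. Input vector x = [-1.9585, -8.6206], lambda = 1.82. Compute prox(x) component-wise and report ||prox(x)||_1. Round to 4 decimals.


Soft-thresholding with lambda = 1.82:
prox(-1.9585) = sign(-1.9585)*max(|-1.9585| - 1.82, 0) = -0.1385
prox(-8.6206) = sign(-8.6206)*max(|-8.6206| - 1.82, 0) = -6.8006
prox(x) = [-0.1385, -6.8006]
||prox(x)||_1 = 0.1385 + 6.8006 = 6.9391


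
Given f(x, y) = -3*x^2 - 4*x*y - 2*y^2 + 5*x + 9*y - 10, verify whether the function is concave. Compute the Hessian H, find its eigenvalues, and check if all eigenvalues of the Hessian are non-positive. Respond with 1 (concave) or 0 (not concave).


The Hessian of f(x,y) = -3*x^2 - 4*x*y - 2*y^2 + 5*x + 9*y - 10 is:
H = [[-6, -4], [-4, -4]]
Trace = -6 - 4 = -10
Determinant = -6*-4 - (-4)^2 = 8
Discriminant = (-10)^2 - 4*8 = 68.0
Eigenvalues: lambda_1 = -9.1231, lambda_2 = -0.8769
The function is concave.

1


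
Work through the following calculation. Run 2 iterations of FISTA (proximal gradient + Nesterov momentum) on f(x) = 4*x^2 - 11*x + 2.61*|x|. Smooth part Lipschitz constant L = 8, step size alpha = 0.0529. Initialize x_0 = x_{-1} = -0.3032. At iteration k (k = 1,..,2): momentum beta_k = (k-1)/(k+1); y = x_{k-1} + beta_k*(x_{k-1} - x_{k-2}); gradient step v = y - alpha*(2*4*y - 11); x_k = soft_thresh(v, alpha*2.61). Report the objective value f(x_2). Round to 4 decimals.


FISTA on f(x) = 4*x^2 - 11*x + 2.61*|x|
L = 8, alpha = 0.0529
Iteration 1: beta = 0.0, y = -0.3032 + 0.0*(-0.3032 + 0.3032) = -0.3032
  grad(y) = -13.4256, v = y - alpha*grad = 0.407
  prox(v) = soft_thresh(0.407, 0.1381) = 0.2689
Iteration 2: beta = 0.3333, y = 0.2689 + 0.3333*(0.2689 + 0.3032) = 0.4597
  grad(y) = -7.3227, v = y - alpha*grad = 0.847
  prox(v) = soft_thresh(0.847, 0.1381) = 0.709
f(x_2) = 4*0.709^2 - 11*0.709 + 2.61*|0.709| = -3.9377


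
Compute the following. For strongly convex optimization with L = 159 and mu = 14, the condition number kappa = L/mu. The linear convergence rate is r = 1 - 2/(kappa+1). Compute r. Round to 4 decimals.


Step 1: Compute the condition number.
kappa = L/mu = 159/14 = 11.3571
Step 2: Compute the convergence rate.
r = 1 - 2/(kappa + 1) = 1 - 2*mu/(L + mu) = (L - mu)/(L + mu) = 145/173 = 0.8382


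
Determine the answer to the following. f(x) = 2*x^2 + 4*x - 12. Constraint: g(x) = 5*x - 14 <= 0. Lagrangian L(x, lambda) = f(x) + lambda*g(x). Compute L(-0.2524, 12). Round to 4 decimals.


Step 1: Evaluate f(x).
f(-0.2524) = 2*(-0.2524)^2 + 4*(-0.2524) - 12 = -12.8822
Step 2: Evaluate g(x).
g(-0.2524) = 5*-0.2524 - 14 = -15.262
Step 3: Compute Lagrangian.
L = -12.8822 + 12*-15.262 = -196.0262


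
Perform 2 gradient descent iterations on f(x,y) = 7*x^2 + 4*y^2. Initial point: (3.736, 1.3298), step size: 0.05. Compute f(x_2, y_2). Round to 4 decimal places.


Gradient descent on f(x,y) = 7*x^2 + 4*y^2.
Starting point: (3.736, 1.3298), alpha = 0.05
Step 1: grad_x = 2*7*3.736 = 52.304, grad_y = 2*4*1.3298 = 10.6384
  x_1 = 3.736 - 0.05*52.304 = 1.1208
  y_1 = 1.3298 - 0.05*10.6384 = 0.7979
Step 2: grad_x = 2*7*1.1208 = 15.6912, grad_y = 2*4*0.7979 = 6.383
  x_2 = 1.1208 - 0.05*15.6912 = 0.3362
  y_2 = 0.7979 - 0.05*6.383 = 0.4787
f(0.3362, 0.4787) = 7*0.3362^2 + 4*0.4787^2 = 1.7081


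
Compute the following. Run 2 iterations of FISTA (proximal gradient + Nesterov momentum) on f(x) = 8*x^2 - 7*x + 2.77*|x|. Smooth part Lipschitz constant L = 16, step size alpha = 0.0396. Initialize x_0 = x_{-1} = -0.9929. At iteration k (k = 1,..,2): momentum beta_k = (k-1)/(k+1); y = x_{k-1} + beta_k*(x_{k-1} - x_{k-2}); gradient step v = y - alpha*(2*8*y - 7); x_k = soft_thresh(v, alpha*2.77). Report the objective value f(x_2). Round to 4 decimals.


FISTA on f(x) = 8*x^2 - 7*x + 2.77*|x|
L = 16, alpha = 0.0396
Iteration 1: beta = 0.0, y = -0.9929 + 0.0*(-0.9929 + 0.9929) = -0.9929
  grad(y) = -22.8864, v = y - alpha*grad = -0.0866
  prox(v) = soft_thresh(-0.0866, 0.1097) = 0.0
Iteration 2: beta = 0.3333, y = 0.0 + 0.3333*(0.0 + 0.9929) = 0.331
  grad(y) = -1.7045, v = y - alpha*grad = 0.3985
  prox(v) = soft_thresh(0.3985, 0.1097) = 0.2888
f(x_2) = 8*0.2888^2 - 7*0.2888 + 2.77*|0.2888| = -0.5544


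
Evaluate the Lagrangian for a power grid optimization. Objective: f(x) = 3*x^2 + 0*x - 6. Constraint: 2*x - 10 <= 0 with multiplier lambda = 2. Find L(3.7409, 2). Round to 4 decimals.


Step 1: Evaluate f(x).
f(3.7409) = 3*3.7409^2 + 0*3.7409 - 6 = 35.983
Step 2: Evaluate g(x).
g(3.7409) = 2*3.7409 - 10 = -2.5182
Step 3: Compute Lagrangian.
L = 35.983 + 2*-2.5182 = 30.9466


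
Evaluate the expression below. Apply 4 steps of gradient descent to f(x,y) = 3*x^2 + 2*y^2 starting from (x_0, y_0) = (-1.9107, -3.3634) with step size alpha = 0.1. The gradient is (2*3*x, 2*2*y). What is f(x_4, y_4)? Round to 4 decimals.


Gradient descent on f(x,y) = 3*x^2 + 2*y^2.
Starting point: (-1.9107, -3.3634), alpha = 0.1
Step 1: grad_x = 2*3*-1.9107 = -11.4642, grad_y = 2*2*-3.3634 = -13.4536
  x_1 = -1.9107 - 0.1*-11.4642 = -0.7643
  y_1 = -3.3634 - 0.1*-13.4536 = -2.018
Step 2: grad_x = 2*3*-0.7643 = -4.5857, grad_y = 2*2*-2.018 = -8.0722
  x_2 = -0.7643 - 0.1*-4.5857 = -0.3057
  y_2 = -2.018 - 0.1*-8.0722 = -1.2108
Step 3: grad_x = 2*3*-0.3057 = -1.8343, grad_y = 2*2*-1.2108 = -4.8433
  x_3 = -0.3057 - 0.1*-1.8343 = -0.1223
  y_3 = -1.2108 - 0.1*-4.8433 = -0.7265
Step 4: grad_x = 2*3*-0.1223 = -0.7337, grad_y = 2*2*-0.7265 = -2.906
  x_4 = -0.1223 - 0.1*-0.7337 = -0.0489
  y_4 = -0.7265 - 0.1*-2.906 = -0.4359
f(-0.0489, -0.4359) = 3*(-0.0489)^2 + 2*(-0.4359)^2 = 0.3872


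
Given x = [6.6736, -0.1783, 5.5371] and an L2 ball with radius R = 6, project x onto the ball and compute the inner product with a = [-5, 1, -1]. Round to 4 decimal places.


Step 1: Compute ||x|| (intermediates to 6 decimals).
||x|| = sqrt(6.6736^2 + (-0.1783)^2 + 5.5371^2) = 8.673419
Step 2: Project.
Since ||x|| > R, scale = R/||x|| = 6/8.673419 = 0.691769, proj(x) = scale * x
proj(x) = [4.61659, -0.123342, 3.830394]
Step 3: Dot product.
a^T * proj(x) = -5*4.61659 + 1*(-0.123342) - 1*3.830394 = -27.0367


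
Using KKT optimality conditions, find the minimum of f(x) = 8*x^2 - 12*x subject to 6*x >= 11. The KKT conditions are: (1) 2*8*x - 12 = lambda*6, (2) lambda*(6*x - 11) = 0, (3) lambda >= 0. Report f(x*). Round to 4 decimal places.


Step 1: Try lambda = 0 (constraint inactive).
x_unc = 12/(2*8) = 0.75
Check: 6*0.75 = 4.5 < 11 -- violated!
Step 2: Constraint must be active: 6*x = 11
x* = 11/6 = 1.8333 (rounded; the exact value 11/6 is used below)
lambda = (2*8*(11/6) - 12)/6 = 2.8889
Step 3: Compute optimal value.
f(x*) = 8*(11/6)^2 - 12*(11/6) = 4.8889


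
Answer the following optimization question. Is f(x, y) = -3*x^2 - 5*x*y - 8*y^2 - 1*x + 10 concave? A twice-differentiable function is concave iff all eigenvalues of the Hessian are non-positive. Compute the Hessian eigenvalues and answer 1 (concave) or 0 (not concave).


The Hessian of f(x,y) = -3*x^2 - 5*x*y - 8*y^2 - 1*x + 10 is:
H = [[-6, -5], [-5, -16]]
Trace = -6 - 16 = -22
Determinant = -6*-16 - (-5)^2 = 71
Discriminant = (-22)^2 - 4*71 = 200.0
Eigenvalues: lambda_1 = -18.0711, lambda_2 = -3.9289
The function is concave.

1


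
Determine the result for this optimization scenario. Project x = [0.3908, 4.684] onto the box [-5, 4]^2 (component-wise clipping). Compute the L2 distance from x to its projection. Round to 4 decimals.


Project each component onto [-5, 4].
clip(0.3908) = 0.3908, clip(4.684) = 4.0
Projection = [0.3908, 4.0]
Squared diffs: [0.0, 0.4679]
Distance = sqrt(0.4679) = 0.684


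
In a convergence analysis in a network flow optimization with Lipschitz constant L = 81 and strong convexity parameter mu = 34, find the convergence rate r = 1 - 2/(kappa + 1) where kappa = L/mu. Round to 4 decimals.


Step 1: Compute the condition number.
kappa = L/mu = 81/34 = 2.3824
Step 2: Compute the convergence rate.
r = 1 - 2/(kappa + 1) = 1 - 2*mu/(L + mu) = (L - mu)/(L + mu) = 47/115 = 0.4087


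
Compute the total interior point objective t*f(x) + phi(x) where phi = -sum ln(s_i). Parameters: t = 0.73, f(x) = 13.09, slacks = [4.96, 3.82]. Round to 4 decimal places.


Step 1: Compute log-barrier.
ln values: [1.6014, 1.3403]
phi = -(1.6014 + 1.3403) = -2.9417
Step 2: Compute augmented objective.
t*f(x) = 0.73*13.09 = 9.5557
Total = 9.5557 - 2.9417 = 6.614


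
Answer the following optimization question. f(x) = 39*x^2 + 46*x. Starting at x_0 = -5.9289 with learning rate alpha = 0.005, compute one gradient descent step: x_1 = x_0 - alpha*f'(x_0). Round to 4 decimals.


We compute the gradient at x_0 and apply the update.
f'(x) = 78*x + 46
f'(-5.9289) = 78*-5.9289 + 46 = -416.4542
x_1 = -5.9289 - 0.005*-416.4542 = -3.8466


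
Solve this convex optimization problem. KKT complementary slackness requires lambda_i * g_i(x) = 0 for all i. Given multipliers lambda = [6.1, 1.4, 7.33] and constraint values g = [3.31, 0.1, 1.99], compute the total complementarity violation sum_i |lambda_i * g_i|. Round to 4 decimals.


KKT complementary slackness check:
lambda_1 * g_1 = 6.1 * 3.31 = 20.191
lambda_2 * g_2 = 1.4 * 0.1 = 0.14
lambda_3 * g_3 = 7.33 * 1.99 = 14.5867
Total violation = 20.191 + 0.14 + 14.5867 = 34.9177


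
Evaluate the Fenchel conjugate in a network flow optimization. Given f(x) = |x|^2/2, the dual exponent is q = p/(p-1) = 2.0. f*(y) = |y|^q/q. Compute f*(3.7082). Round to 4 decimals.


The conjugate exponent q satisfies 1/p + 1/q = 1.
p = 2, so q = 2/(2 - 1) = 2.0
|y|^q = 3.7082^2.0 = 13.7507
f*(3.7082) = 13.7507 / 2.0 = 6.8754


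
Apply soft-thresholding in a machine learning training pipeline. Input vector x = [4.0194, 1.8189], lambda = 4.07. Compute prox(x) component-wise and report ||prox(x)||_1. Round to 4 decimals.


Soft-thresholding with lambda = 4.07:
prox(4.0194) = sign(4.0194)*max(|4.0194| - 4.07, 0) = 0.0
prox(1.8189) = sign(1.8189)*max(|1.8189| - 4.07, 0) = 0.0
prox(x) = [0.0, 0.0]
||prox(x)||_1 = 0.0 + 0.0 = 0.0


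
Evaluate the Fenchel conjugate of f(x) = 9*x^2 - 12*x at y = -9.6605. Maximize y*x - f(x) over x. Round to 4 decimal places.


f*(y) = sup_x {y*x - a*x^2 - b*x} = sup_x {(y-b)*x - a*x^2}
FOC: (y - b) - 2a*x = 0 => x* = (y - b)/(2a)
x* = (-9.6605 + 12)/(2*9) = 0.13
f*(-9.6605) = (y-b)^2/(4a) = (-9.6605 + 12)^2/(4*9)
= 5.4733/36 = 0.152


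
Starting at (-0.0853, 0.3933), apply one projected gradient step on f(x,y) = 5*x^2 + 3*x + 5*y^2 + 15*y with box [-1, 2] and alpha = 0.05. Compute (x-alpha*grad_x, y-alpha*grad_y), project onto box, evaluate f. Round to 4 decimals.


Step 1: Compute gradient at (-0.0853, 0.3933).
grad_x = 2*5*-0.0853 + 3 = 2.147
grad_y = 2*5*0.3933 + 15 = 18.933
Step 2: Gradient step.
x_raw = -0.0853 - 0.05*2.147 = -0.1927
y_raw = 0.3933 - 0.05*18.933 = -0.5534
Step 3: Project onto [-1, 2].
x_proj = clip(-0.1927) = -0.1927
y_proj = clip(-0.5534) = -0.5534
Step 4: Evaluate f.
f(-0.1927, -0.5534) = -7.1616


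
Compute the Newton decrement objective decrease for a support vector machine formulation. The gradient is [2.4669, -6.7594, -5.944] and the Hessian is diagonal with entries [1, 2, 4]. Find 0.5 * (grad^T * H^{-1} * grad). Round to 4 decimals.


Step 1: H is diagonal, so H^(-1) * g = [2.4669, -3.3797, -1.486].
Step 2: g^T H^(-1) g = sum_i g_i^2 / H_ii
  = (2.4669)^2/1 + (-6.7594)^2/2 + (-5.944)^2/4
  = 6.0856 + 22.8447 + 8.8328 = 37.7631
Step 3: Objective decrease = 0.5 * g^T H^(-1) g = 18.8816


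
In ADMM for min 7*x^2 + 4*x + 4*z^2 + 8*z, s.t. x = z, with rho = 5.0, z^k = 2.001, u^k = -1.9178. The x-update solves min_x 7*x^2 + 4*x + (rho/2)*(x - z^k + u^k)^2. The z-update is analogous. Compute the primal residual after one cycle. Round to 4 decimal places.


ADMM iteration with rho = 5.0, z^k = 2.001, u^k = -1.9178
Step 1: x-update.
Minimize 7*x^2 + 4*x + (5.0/2)*(x - 2.001 - 1.9178)^2
FOC: (2*7 + 5.0)*x = -4 + 5.0*(2.001 + 1.9178)
x^{k+1} = 0.8207
Step 2: z-update.
Minimize 4*z^2 + 8*z + (5.0/2)*(0.8207 - z - 1.9178)^2
FOC: (2*4 + 5.0)*z = -8 + 5.0*(0.8207 - 1.9178)
z^{k+1} = -1.0373
Step 3: u-update.
u^{k+1} = -1.9178 + 0.8207 + 1.0373 = -0.0597
Step 4: Primal residual = |0.8207 + 1.0373| = 1.8581


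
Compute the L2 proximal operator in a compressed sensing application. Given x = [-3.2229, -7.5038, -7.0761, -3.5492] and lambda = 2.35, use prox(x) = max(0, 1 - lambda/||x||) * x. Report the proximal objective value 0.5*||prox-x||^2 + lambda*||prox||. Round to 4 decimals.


Step 1: Compute ||x||.
||x|| = 11.3737
Step 2: Compute scaling factor.
scale = max(0, 1 - 2.35/11.3737) = 0.7934
Step 3: prox(x) = [-2.557, -5.9534, -5.6141, -2.8159]
||prox(x)|| = 9.0237
Step 4: Proximal objective.
0.5*||prox-x||^2 = 2.7613
lambda*||prox|| = 21.2057
Total = 23.9671


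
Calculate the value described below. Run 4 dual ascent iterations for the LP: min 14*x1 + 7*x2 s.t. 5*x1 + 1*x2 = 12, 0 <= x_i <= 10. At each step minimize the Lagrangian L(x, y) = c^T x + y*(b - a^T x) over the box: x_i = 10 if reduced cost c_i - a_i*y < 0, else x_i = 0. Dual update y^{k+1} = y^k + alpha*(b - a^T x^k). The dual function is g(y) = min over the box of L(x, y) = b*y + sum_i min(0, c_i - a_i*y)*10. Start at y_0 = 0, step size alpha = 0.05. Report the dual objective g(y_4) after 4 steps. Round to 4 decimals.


Dual ascent for LP: min 14*x1 + 7*x2, 5*x1 + 1*x2 = 12, 0 <= x_i <= 10
Step 1: y^k = 0.0, reduced costs: (14.0, 7.0)
  x^k = (0.0, 0.0), subgradient = b - a^T x = 12.0
  y^{k+1} = 0.0 + 0.05*12.0 = 0.6
Step 2: y^k = 0.6, reduced costs: (11.0, 6.4)
  x^k = (0.0, 0.0), subgradient = b - a^T x = 12.0
  y^{k+1} = 0.6 + 0.05*12.0 = 1.2
Step 3: y^k = 1.2, reduced costs: (8.0, 5.8)
  x^k = (0.0, 0.0), subgradient = b - a^T x = 12.0
  y^{k+1} = 1.2 + 0.05*12.0 = 1.8
Step 4: y^k = 1.8, reduced costs: (5.0, 5.2)
  x^k = (0.0, 0.0), subgradient = b - a^T x = 12.0
  y^{k+1} = 1.8 + 0.05*12.0 = 2.4
Dual objective at y_4 = 2.4: reduced costs (2.0, 4.6), box minimizer x = (0.0, 0.0)
g(y_4) = b*y + (c1 - a1*y)*x1 + (c2 - a2*y)*x2 = 12*2.4 + 2.0*0.0 + 4.6*0.0 = 28.8 + 0.0 + 0.0 = 28.8


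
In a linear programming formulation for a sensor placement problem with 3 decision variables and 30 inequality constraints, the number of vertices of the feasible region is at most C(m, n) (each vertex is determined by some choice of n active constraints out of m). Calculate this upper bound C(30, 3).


Each vertex corresponds to some choice of n active constraints out of m, so the number of vertices is at most C(m, n) = m! / (n!(m-n)!).
m = 30, n = 3
Numerator: 30 * 29 * 28
Denominator: 3! = 6
C(30, 3) = 4060


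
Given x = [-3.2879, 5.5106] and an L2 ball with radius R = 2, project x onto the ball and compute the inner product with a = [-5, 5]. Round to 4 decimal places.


Step 1: Compute ||x|| (intermediates to 6 decimals).
||x|| = sqrt((-3.2879)^2 + 5.5106^2) = 6.416931
Step 2: Project.
Since ||x|| > R, scale = R/||x|| = 2/6.416931 = 0.311675, proj(x) = scale * x
proj(x) = [-1.024756, 1.717516]
Step 3: Dot product.
a^T * proj(x) = -5*(-1.024756) + 5*1.717516 = 13.7114


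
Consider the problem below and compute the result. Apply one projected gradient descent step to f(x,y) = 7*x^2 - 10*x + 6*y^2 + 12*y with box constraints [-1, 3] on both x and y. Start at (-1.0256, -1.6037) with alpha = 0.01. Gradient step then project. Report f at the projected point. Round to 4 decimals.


Step 1: Compute gradient at (-1.0256, -1.6037).
grad_x = 2*7*-1.0256 - 10 = -24.3584
grad_y = 2*6*-1.6037 + 12 = -7.2444
Step 2: Gradient step.
x_raw = -1.0256 - 0.01*-24.3584 = -0.782
y_raw = -1.6037 - 0.01*-7.2444 = -1.5313
Step 3: Project onto [-1, 3].
x_proj = clip(-0.782) = -0.782
y_proj = clip(-1.5313) = -1.0
Step 4: Evaluate f.
f(-0.782, -1.0) = 6.101


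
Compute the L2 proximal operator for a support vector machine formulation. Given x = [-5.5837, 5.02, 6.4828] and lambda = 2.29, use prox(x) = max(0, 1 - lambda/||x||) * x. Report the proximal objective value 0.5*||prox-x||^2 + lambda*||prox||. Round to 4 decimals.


Step 1: Compute ||x||.
||x|| = 9.9199
Step 2: Compute scaling factor.
scale = max(0, 1 - 2.29/9.9199) = 0.7692
Step 3: prox(x) = [-4.2947, 3.8611, 4.9863]
||prox(x)|| = 7.6299
Step 4: Proximal objective.
0.5*||prox-x||^2 = 2.6221
lambda*||prox|| = 17.4725
Total = 20.0946


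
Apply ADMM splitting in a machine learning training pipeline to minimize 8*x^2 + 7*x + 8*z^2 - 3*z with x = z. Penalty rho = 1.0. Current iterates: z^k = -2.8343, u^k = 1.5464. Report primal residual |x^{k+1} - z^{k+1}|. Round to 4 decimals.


ADMM iteration with rho = 1.0, z^k = -2.8343, u^k = 1.5464
Step 1: x-update.
Minimize 8*x^2 + 7*x + (1.0/2)*(x + 2.8343 + 1.5464)^2
FOC: (2*8 + 1.0)*x = -7 + 1.0*(-2.8343 - 1.5464)
x^{k+1} = -0.6695
Step 2: z-update.
Minimize 8*z^2 - 3*z + (1.0/2)*(-0.6695 - z + 1.5464)^2
FOC: (2*8 + 1.0)*z = 3 + 1.0*(-0.6695 + 1.5464)
z^{k+1} = 0.2281
Step 3: u-update.
u^{k+1} = 1.5464 - 0.6695 - 0.2281 = 0.6489
Step 4: Primal residual = |-0.6695 - 0.2281| = 0.8975


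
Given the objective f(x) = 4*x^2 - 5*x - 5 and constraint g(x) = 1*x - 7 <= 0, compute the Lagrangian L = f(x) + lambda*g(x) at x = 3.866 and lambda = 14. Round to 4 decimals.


Step 1: Evaluate f(x).
f(3.866) = 4*3.866^2 - 5*3.866 - 5 = 35.4538
Step 2: Evaluate g(x).
g(3.866) = 1*3.866 - 7 = -3.134
Step 3: Compute Lagrangian.
L = 35.4538 + 14*-3.134 = -8.4222


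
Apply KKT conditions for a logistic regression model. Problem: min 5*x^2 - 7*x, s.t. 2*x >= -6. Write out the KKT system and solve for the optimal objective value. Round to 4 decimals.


Step 1: Try lambda = 0 (constraint inactive).
Stationarity: 2*5*x - 7 = 0
x* = 7/(2*5) = 0.7
Check constraint: 2*0.7 = 1.4 >= -6 -- satisfied.
Step 2: Compute optimal value.
f(x*) = 5*0.7^2 - 7*0.7 = -2.45


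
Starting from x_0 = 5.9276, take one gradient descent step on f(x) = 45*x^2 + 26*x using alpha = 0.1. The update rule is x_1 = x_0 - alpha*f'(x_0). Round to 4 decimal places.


We compute the gradient at x_0 and apply the update.
f'(x) = 90*x + 26
f'(5.9276) = 90*5.9276 + 26 = 559.484
x_1 = 5.9276 - 0.1*559.484 = -50.0208


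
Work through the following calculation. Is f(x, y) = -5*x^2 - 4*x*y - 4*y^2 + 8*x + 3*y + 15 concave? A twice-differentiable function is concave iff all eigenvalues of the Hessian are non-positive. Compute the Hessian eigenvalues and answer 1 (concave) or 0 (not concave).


The Hessian of f(x,y) = -5*x^2 - 4*x*y - 4*y^2 + 8*x + 3*y + 15 is:
H = [[-10, -4], [-4, -8]]
Trace = -10 - 8 = -18
Determinant = -10*-8 - (-4)^2 = 64
Discriminant = (-18)^2 - 4*64 = 68.0
Eigenvalues: lambda_1 = -13.1231, lambda_2 = -4.8769
The function is concave.

1


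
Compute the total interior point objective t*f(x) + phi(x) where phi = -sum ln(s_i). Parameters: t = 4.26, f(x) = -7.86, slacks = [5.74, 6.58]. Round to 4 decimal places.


Step 1: Compute log-barrier.
ln values: [1.7475, 1.884]
phi = -(1.7475 + 1.884) = -3.6315
Step 2: Compute augmented objective.
t*f(x) = 4.26*-7.86 = -33.4836
Total = -33.4836 - 3.6315 = -37.1151


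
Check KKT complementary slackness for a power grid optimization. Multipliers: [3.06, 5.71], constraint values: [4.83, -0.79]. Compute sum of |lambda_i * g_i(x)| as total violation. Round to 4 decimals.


KKT complementary slackness check:
lambda_1 * g_1 = 3.06 * 4.83 = 14.7798
lambda_2 * g_2 = 5.71 * -0.79 = -4.5109
Total violation = 14.7798 + 4.5109 = 19.2907


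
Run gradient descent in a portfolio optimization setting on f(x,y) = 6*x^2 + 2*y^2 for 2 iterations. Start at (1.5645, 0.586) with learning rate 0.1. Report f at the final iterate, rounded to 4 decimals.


Gradient descent on f(x,y) = 6*x^2 + 2*y^2.
Starting point: (1.5645, 0.586), alpha = 0.1
Step 1: grad_x = 2*6*1.5645 = 18.774, grad_y = 2*2*0.586 = 2.344
  x_1 = 1.5645 - 0.1*18.774 = -0.3129
  y_1 = 0.586 - 0.1*2.344 = 0.3516
Step 2: grad_x = 2*6*-0.3129 = -3.7548, grad_y = 2*2*0.3516 = 1.4064
  x_2 = -0.3129 - 0.1*-3.7548 = 0.0626
  y_2 = 0.3516 - 0.1*1.4064 = 0.211
f(0.0626, 0.211) = 6*0.0626^2 + 2*0.211^2 = 0.1125


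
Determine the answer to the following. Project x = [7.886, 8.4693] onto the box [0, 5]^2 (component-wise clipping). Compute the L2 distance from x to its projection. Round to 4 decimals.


Project each component onto [0, 5].
clip(7.886) = 5.0, clip(8.4693) = 5.0
Projection = [5.0, 5.0]
Squared diffs: [8.329, 12.036]
Distance = sqrt(20.365) = 4.5128


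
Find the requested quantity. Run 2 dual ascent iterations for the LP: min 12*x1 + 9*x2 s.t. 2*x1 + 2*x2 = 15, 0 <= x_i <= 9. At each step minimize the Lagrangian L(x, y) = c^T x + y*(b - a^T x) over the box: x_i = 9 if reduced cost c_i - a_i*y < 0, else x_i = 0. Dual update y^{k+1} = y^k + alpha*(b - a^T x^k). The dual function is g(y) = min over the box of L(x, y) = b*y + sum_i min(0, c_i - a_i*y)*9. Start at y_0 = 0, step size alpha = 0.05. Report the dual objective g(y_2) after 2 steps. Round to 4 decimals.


Dual ascent for LP: min 12*x1 + 9*x2, 2*x1 + 2*x2 = 15, 0 <= x_i <= 9
Step 1: y^k = 0.0, reduced costs: (12.0, 9.0)
  x^k = (0.0, 0.0), subgradient = b - a^T x = 15.0
  y^{k+1} = 0.0 + 0.05*15.0 = 0.75
Step 2: y^k = 0.75, reduced costs: (10.5, 7.5)
  x^k = (0.0, 0.0), subgradient = b - a^T x = 15.0
  y^{k+1} = 0.75 + 0.05*15.0 = 1.5
Dual objective at y_2 = 1.5: reduced costs (9.0, 6.0), box minimizer x = (0.0, 0.0)
g(y_2) = b*y + (c1 - a1*y)*x1 + (c2 - a2*y)*x2 = 15*1.5 + 9.0*0.0 + 6.0*0.0 = 22.5 + 0.0 + 0.0 = 22.5


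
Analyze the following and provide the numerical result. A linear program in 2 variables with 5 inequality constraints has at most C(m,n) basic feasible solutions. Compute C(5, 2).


Each vertex corresponds to some choice of n active constraints out of m, so the number of vertices is at most C(m, n) = m! / (n!(m-n)!).
m = 5, n = 2
Numerator: 5 * 4
Denominator: 2! = 2
C(5, 2) = 10


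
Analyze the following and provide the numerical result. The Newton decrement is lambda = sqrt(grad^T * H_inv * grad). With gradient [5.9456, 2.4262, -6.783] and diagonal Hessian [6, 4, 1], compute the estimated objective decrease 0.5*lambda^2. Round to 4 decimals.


Step 1: H is diagonal, so H^(-1) * g = [0.9909, 0.6066, -6.783].
Step 2: g^T H^(-1) g = sum_i g_i^2 / H_ii
  = (5.9456)^2/6 + (2.4262)^2/4 + (-6.783)^2/1
  = 5.8917 + 1.4716 + 46.0091 = 53.3724
Step 3: Objective decrease = 0.5 * g^T H^(-1) g = 26.6862


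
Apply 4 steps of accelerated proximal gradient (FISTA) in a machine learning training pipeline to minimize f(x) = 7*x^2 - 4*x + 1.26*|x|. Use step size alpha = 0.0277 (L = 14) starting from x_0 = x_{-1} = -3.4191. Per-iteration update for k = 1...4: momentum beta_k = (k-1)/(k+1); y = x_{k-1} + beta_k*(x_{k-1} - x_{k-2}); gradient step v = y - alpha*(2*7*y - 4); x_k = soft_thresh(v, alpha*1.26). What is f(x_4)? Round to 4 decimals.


FISTA on f(x) = 7*x^2 - 4*x + 1.26*|x|
L = 14, alpha = 0.0277
Iteration 1: beta = 0.0, y = -3.4191 + 0.0*(-3.4191 + 3.4191) = -3.4191
  grad(y) = -51.8674, v = y - alpha*grad = -1.9824
  prox(v) = soft_thresh(-1.9824, 0.0349) = -1.9475
Iteration 2: beta = 0.3333, y = -1.9475 + 0.3333*(-1.9475 + 3.4191) = -1.4569
  grad(y) = -24.397, v = y - alpha*grad = -0.7811
  prox(v) = soft_thresh(-0.7811, 0.0349) = -0.7462
Iteration 3: beta = 0.5, y = -0.7462 + 0.5*(-0.7462 + 1.9475) = -0.1456
  grad(y) = -6.0385, v = y - alpha*grad = 0.0217
  prox(v) = soft_thresh(0.0217, 0.0349) = 0.0
Iteration 4: beta = 0.6, y = 0.0 + 0.6*(0.0 + 0.7462) = 0.4477
  grad(y) = 2.2683, v = y - alpha*grad = 0.3849
  prox(v) = soft_thresh(0.3849, 0.0349) = 0.35
f(x_4) = 7*0.35^2 - 4*0.35 + 1.26*|0.35| = -0.1015


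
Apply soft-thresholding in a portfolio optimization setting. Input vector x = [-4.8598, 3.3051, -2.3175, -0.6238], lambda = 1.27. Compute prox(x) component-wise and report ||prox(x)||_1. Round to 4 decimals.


Soft-thresholding with lambda = 1.27:
prox(-4.8598) = sign(-4.8598)*max(|-4.8598| - 1.27, 0) = -3.5898
prox(3.3051) = sign(3.3051)*max(|3.3051| - 1.27, 0) = 2.0351
prox(-2.3175) = sign(-2.3175)*max(|-2.3175| - 1.27, 0) = -1.0475
prox(-0.6238) = sign(-0.6238)*max(|-0.6238| - 1.27, 0) = 0.0
prox(x) = [-3.5898, 2.0351, -1.0475, 0.0]
||prox(x)||_1 = 3.5898 + 2.0351 + 1.0475 + 0.0 = 6.6724


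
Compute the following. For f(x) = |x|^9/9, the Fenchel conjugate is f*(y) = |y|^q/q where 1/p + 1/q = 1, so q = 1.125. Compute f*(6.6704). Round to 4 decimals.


The conjugate exponent q satisfies 1/p + 1/q = 1.
p = 9, so q = 9/(9 - 1) = 1.125
|y|^q = 6.6704^1.125 = 8.4561
f*(6.6704) = 8.4561 / 1.125 = 7.5165


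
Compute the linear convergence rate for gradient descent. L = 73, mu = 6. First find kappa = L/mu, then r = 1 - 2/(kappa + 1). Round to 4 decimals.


Step 1: Compute the condition number.
kappa = L/mu = 73/6 = 12.1667
Step 2: Compute the convergence rate.
r = 1 - 2/(kappa + 1) = 1 - 2*mu/(L + mu) = (L - mu)/(L + mu) = 67/79 = 0.8481


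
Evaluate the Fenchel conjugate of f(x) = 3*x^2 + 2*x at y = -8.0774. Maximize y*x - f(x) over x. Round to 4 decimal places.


f*(y) = sup_x {y*x - a*x^2 - b*x} = sup_x {(y-b)*x - a*x^2}
FOC: (y - b) - 2a*x = 0 => x* = (y - b)/(2a)
x* = (-8.0774 - 2)/(2*3) = -1.6796
f*(-8.0774) = (y-b)^2/(4a) = (-8.0774 - 2)^2/(4*3)
= 101.554/12 = 8.4628


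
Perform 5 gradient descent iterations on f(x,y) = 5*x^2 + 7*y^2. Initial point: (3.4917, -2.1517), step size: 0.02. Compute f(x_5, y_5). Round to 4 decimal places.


Gradient descent on f(x,y) = 5*x^2 + 7*y^2.
Starting point: (3.4917, -2.1517), alpha = 0.02
Step 1: grad_x = 2*5*3.4917 = 34.917, grad_y = 2*7*-2.1517 = -30.1238
  x_1 = 3.4917 - 0.02*34.917 = 2.7934
  y_1 = -2.1517 - 0.02*-30.1238 = -1.5492
Step 2: grad_x = 2*5*2.7934 = 27.9336, grad_y = 2*7*-1.5492 = -21.6891
  x_2 = 2.7934 - 0.02*27.9336 = 2.2347
  y_2 = -1.5492 - 0.02*-21.6891 = -1.1154
Step 3: grad_x = 2*5*2.2347 = 22.3469, grad_y = 2*7*-1.1154 = -15.6162
  x_3 = 2.2347 - 0.02*22.3469 = 1.7878
  y_3 = -1.1154 - 0.02*-15.6162 = -0.8031
Step 4: grad_x = 2*5*1.7878 = 17.8775, grad_y = 2*7*-0.8031 = -11.2436
  x_4 = 1.7878 - 0.02*17.8775 = 1.4302
  y_4 = -0.8031 - 0.02*-11.2436 = -0.5782
Step 5: grad_x = 2*5*1.4302 = 14.302, grad_y = 2*7*-0.5782 = -8.0954
  x_5 = 1.4302 - 0.02*14.302 = 1.1442
  y_5 = -0.5782 - 0.02*-8.0954 = -0.4163
f(1.1442, -0.4163) = 5*1.1442^2 + 7*(-0.4163)^2 = 7.7589


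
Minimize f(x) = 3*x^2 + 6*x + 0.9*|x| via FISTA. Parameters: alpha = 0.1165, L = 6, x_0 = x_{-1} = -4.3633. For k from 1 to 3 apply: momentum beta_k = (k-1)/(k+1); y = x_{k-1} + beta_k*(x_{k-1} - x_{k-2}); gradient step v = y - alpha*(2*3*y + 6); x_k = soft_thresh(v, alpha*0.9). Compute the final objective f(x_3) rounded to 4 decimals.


FISTA on f(x) = 3*x^2 + 6*x + 0.9*|x|
L = 6, alpha = 0.1165
Iteration 1: beta = 0.0, y = -4.3633 + 0.0*(-4.3633 + 4.3633) = -4.3633
  grad(y) = -20.1798, v = y - alpha*grad = -2.0124
  prox(v) = soft_thresh(-2.0124, 0.1049) = -1.9075
Iteration 2: beta = 0.3333, y = -1.9075 + 0.3333*(-1.9075 + 4.3633) = -1.0889
  grad(y) = -0.5334, v = y - alpha*grad = -1.0268
  prox(v) = soft_thresh(-1.0268, 0.1049) = -0.9219
Iteration 3: beta = 0.5, y = -0.9219 + 0.5*(-0.9219 + 1.9075) = -0.4291
  grad(y) = 3.4253, v = y - alpha*grad = -0.8282
  prox(v) = soft_thresh(-0.8282, 0.1049) = -0.7233
f(x_3) = 3*(-0.7233)^2 + 6*(-0.7233) + 0.9*|-0.7233| = -2.1194


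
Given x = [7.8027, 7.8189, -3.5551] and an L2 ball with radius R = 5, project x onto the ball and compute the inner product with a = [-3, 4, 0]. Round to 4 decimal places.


Step 1: Compute ||x|| (intermediates to 6 decimals).
||x|| = sqrt(7.8027^2 + 7.8189^2 + (-3.5551)^2) = 11.60414
Step 2: Project.
Since ||x|| > R, scale = R/||x|| = 5/11.60414 = 0.430881, proj(x) = scale * x
proj(x) = [3.362035, 3.369015, -1.531825]
Step 3: Dot product.
a^T * proj(x) = -3*3.362035 + 4*3.369015 + 0*(-1.531825) = 3.39


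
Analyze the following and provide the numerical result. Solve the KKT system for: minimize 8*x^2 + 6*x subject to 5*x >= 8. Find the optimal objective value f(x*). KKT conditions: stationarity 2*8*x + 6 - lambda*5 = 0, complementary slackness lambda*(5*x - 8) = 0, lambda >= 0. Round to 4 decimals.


Step 1: Try lambda = 0 (constraint inactive).
x_unc = -6/(2*8) = -0.375
Check: 5*-0.375 = -1.875 < 8 -- violated!
Step 2: Constraint must be active: 5*x = 8
x* = 8/5 = 1.6
lambda = (2*8*1.6 + 6)/5 = 6.32
Step 3: Compute optimal value.
f(x*) = 8*1.6^2 + 6*1.6 = 30.08


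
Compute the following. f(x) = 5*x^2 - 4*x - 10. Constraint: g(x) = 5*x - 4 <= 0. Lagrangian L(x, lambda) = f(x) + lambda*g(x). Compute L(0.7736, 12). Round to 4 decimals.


Step 1: Evaluate f(x).
f(0.7736) = 5*0.7736^2 - 4*0.7736 - 10 = -10.1021
Step 2: Evaluate g(x).
g(0.7736) = 5*0.7736 - 4 = -0.132
Step 3: Compute Lagrangian.
L = -10.1021 + 12*-0.132 = -11.6861


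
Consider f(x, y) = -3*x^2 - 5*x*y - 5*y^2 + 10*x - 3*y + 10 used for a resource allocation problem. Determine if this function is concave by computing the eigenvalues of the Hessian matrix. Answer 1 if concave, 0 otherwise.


The Hessian of f(x,y) = -3*x^2 - 5*x*y - 5*y^2 + 10*x - 3*y + 10 is:
H = [[-6, -5], [-5, -10]]
Trace = -6 - 10 = -16
Determinant = -6*-10 - (-5)^2 = 35
Discriminant = (-16)^2 - 4*35 = 116.0
Eigenvalues: lambda_1 = -13.3852, lambda_2 = -2.6148
The function is concave.

1


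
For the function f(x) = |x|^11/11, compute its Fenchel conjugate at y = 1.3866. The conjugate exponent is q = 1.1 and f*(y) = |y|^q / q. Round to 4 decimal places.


The conjugate exponent q satisfies 1/p + 1/q = 1.
p = 11, so q = 11/(11 - 1) = 1.1
|y|^q = 1.3866^1.1 = 1.4327
f*(1.3866) = 1.4327 / 1.1 = 1.3024


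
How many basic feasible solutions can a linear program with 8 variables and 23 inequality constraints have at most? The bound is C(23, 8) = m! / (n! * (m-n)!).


Each vertex corresponds to some choice of n active constraints out of m, so the number of vertices is at most C(m, n) = m! / (n!(m-n)!).
m = 23, n = 8
Numerator: 23 * 22 * 21 * 20 * 19 * 18 * 17 * 16
Denominator: 8! = 40320
C(23, 8) = 490314


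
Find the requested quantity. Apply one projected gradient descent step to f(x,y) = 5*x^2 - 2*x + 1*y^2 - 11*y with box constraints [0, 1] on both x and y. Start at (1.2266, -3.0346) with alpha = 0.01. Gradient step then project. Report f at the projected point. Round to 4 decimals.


Step 1: Compute gradient at (1.2266, -3.0346).
grad_x = 2*5*1.2266 - 2 = 10.266
grad_y = 2*1*-3.0346 - 11 = -17.0692
Step 2: Gradient step.
x_raw = 1.2266 - 0.01*10.266 = 1.1239
y_raw = -3.0346 - 0.01*-17.0692 = -2.8639
Step 3: Project onto [0, 1].
x_proj = clip(1.1239) = 1.0
y_proj = clip(-2.8639) = 0.0
Step 4: Evaluate f.
f(1.0, 0.0) = 3.0


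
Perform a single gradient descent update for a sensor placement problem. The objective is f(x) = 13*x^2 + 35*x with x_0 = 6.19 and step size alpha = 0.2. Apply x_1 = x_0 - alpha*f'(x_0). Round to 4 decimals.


We compute the gradient at x_0 and apply the update.
f'(x) = 26*x + 35
f'(6.19) = 26*6.19 + 35 = 195.94
x_1 = 6.19 - 0.2*195.94 = -32.998


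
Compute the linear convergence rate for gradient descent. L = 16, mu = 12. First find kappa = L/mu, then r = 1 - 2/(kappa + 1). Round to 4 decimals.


Step 1: Compute the condition number.
kappa = L/mu = 16/12 = 1.3333
Step 2: Compute the convergence rate.
r = 1 - 2/(kappa + 1) = 1 - 2*mu/(L + mu) = (L - mu)/(L + mu) = 4/28 = 0.1429


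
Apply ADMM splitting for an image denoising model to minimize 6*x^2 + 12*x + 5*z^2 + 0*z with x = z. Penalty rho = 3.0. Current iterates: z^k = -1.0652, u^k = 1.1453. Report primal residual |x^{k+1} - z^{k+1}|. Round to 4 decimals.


ADMM iteration with rho = 3.0, z^k = -1.0652, u^k = 1.1453
Step 1: x-update.
Minimize 6*x^2 + 12*x + (3.0/2)*(x + 1.0652 + 1.1453)^2
FOC: (2*6 + 3.0)*x = -12 + 3.0*(-1.0652 - 1.1453)
x^{k+1} = -1.2421
Step 2: z-update.
Minimize 5*z^2 + 0*z + (3.0/2)*(-1.2421 - z + 1.1453)^2
FOC: (2*5 + 3.0)*z = 0 + 3.0*(-1.2421 + 1.1453)
z^{k+1} = -0.0223
Step 3: u-update.
u^{k+1} = 1.1453 - 1.2421 + 0.0223 = -0.0745
Step 4: Primal residual = |-1.2421 + 0.0223| = 1.2198


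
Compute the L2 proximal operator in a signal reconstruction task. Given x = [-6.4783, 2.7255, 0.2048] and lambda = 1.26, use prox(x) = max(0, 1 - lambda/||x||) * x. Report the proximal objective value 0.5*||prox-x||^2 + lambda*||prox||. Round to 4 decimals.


Step 1: Compute ||x||.
||x|| = 7.0313
Step 2: Compute scaling factor.
scale = max(0, 1 - 1.26/7.0313) = 0.8208
Step 3: prox(x) = [-5.3174, 2.2371, 0.1681]
||prox(x)|| = 5.7713
Step 4: Proximal objective.
0.5*||prox-x||^2 = 0.7938
lambda*||prox|| = 7.2718
Total = 8.0656


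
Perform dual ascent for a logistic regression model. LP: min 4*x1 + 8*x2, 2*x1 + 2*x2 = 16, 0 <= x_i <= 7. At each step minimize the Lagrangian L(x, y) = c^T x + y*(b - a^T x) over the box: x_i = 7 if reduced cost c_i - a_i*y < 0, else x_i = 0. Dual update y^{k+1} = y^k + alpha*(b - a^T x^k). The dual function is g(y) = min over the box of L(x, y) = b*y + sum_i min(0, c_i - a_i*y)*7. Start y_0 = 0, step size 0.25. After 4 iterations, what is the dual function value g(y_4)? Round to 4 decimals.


Dual ascent for LP: min 4*x1 + 8*x2, 2*x1 + 2*x2 = 16, 0 <= x_i <= 7
Step 1: y^k = 0.0, reduced costs: (4.0, 8.0)
  x^k = (0.0, 0.0), subgradient = b - a^T x = 16.0
  y^{k+1} = 0.0 + 0.25*16.0 = 4.0
Step 2: y^k = 4.0, reduced costs: (-4.0, 0.0)
  x^k = (7.0, 0.0), subgradient = b - a^T x = 2.0
  y^{k+1} = 4.0 + 0.25*2.0 = 4.5
Step 3: y^k = 4.5, reduced costs: (-5.0, -1.0)
  x^k = (7.0, 7.0), subgradient = b - a^T x = -12.0
  y^{k+1} = 4.5 + 0.25*-12.0 = 1.5
Step 4: y^k = 1.5, reduced costs: (1.0, 5.0)
  x^k = (0.0, 0.0), subgradient = b - a^T x = 16.0
  y^{k+1} = 1.5 + 0.25*16.0 = 5.5
Dual objective at y_4 = 5.5: reduced costs (-7.0, -3.0), box minimizer x = (7.0, 7.0)
g(y_4) = b*y + (c1 - a1*y)*x1 + (c2 - a2*y)*x2 = 16*5.5 + (-7.0)*7.0 + (-3.0)*7.0 = 88.0 - 49.0 - 21.0 = 18.0


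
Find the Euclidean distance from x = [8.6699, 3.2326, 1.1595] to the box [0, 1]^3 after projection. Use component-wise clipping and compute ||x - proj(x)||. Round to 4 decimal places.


Project each component onto [0, 1].
clip(8.6699) = 1.0, clip(3.2326) = 1.0, clip(1.1595) = 1.0
Projection = [1.0, 1.0, 1.0]
Squared diffs: [58.8274, 4.9845, 0.0254]
Distance = sqrt(63.8373) = 7.9898
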